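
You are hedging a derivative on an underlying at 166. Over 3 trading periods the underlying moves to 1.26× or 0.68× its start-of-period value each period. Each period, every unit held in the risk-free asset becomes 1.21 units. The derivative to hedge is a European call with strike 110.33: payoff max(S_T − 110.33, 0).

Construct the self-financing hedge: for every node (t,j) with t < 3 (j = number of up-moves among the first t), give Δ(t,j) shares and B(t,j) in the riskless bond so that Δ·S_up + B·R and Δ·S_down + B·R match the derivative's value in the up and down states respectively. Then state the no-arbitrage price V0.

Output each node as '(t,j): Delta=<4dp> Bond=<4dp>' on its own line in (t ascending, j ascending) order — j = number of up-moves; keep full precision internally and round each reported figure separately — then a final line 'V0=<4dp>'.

The replicating-portfolio and risk-neutral prices coincide; use p* = (1.21−0.68)/(1.26−0.68) = 0.9138 for the latter.
Terminal payoffs: V(3,0)=0.0000, V(3,1)=0.0000, V(3,2)=68.8783, V(3,3)=221.7324
(2,0): S=76.7584. Δ = (V_up−V_dn)/(S_up−S_dn) = (0.0000−0.0000)/(96.7156−52.1957) = 0.0000. V = [p*·0.0000 + (1−p*)·0.0000]/1.21 = 0.0000. B = V − Δ·S = 0.0000.
(2,1): S=142.2288. Δ = (V_up−V_dn)/(S_up−S_dn) = (68.8783−0.0000)/(179.2083−96.7156) = 0.8350. V = [p*·68.8783 + (1−p*)·0.0000]/1.21 = 52.0169. B = V − Δ·S = -66.7387.
(2,2): S=263.5416. Δ = (V_up−V_dn)/(S_up−S_dn) = (221.7324−68.8783)/(332.0624−179.2083) = 1.0000. V = [p*·221.7324 + (1−p*)·68.8783]/1.21 = 172.3598. B = V − Δ·S = -91.1818.
(1,0): S=112.8800. Δ = (V_up−V_dn)/(S_up−S_dn) = (52.0169−0.0000)/(142.2288−76.7584) = 0.7945. V = [p*·52.0169 + (1−p*)·0.0000]/1.21 = 39.2832. B = V − Δ·S = -50.4011.
(1,1): S=209.1600. Δ = (V_up−V_dn)/(S_up−S_dn) = (172.3598−52.0169)/(263.5416−142.2288) = 0.9920. V = [p*·172.3598 + (1−p*)·52.0169]/1.21 = 133.8722. B = V − Δ·S = -73.6154.
(0,0): S=166.0000. Δ = (V_up−V_dn)/(S_up−S_dn) = (133.8722−39.2832)/(209.1600−112.8800) = 0.9824. V = [p*·133.8722 + (1−p*)·39.2832]/1.21 = 103.8992. B = V − Δ·S = -59.1853.
Each (Δ,B) replicates both successor values, so the strategy is self-financing and V0 is arbitrage-free.

(0,0): Delta=0.9824 Bond=-59.1853
(1,0): Delta=0.7945 Bond=-50.4011
(1,1): Delta=0.9920 Bond=-73.6154
(2,0): Delta=0.0000 Bond=0.0000
(2,1): Delta=0.8350 Bond=-66.7387
(2,2): Delta=1.0000 Bond=-91.1818
V0=103.8992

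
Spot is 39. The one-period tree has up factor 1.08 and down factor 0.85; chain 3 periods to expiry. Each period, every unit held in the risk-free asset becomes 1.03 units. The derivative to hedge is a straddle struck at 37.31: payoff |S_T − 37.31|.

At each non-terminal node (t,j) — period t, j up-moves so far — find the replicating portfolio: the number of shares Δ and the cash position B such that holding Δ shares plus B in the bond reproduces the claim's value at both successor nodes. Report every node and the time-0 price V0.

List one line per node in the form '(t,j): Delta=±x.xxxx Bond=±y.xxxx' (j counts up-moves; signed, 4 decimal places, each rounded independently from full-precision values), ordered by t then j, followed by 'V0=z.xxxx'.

(0,0): Delta=0.4437 Bond=-10.8021
(1,0): Delta=-0.7297 Bond=27.7739
(1,1): Delta=0.7003 Bond=-21.9317
(2,0): Delta=-1.0000 Bond=36.2233
(2,1): Delta=-0.6706 Bond=26.4915
(2,2): Delta=1.0000 Bond=-36.2233
V0=6.5041

The replicating-portfolio and risk-neutral prices coincide; use p* = (1.03−0.85)/(1.08−0.85) = 0.7826 for the latter.
Payoff layer (t=3): V(3,0)=13.3591, V(3,1)=6.8783, V(3,2)=1.3562, V(3,3)=11.8188
  t=2,j=0: stock 28.1775 → up 30.4317 (V=6.8783), down 23.9509 (V=13.3591). Price 8.0458; hedge Δ=-1.0000, bond B=36.2233.
  t=2,j=1: stock 35.8020 → up 38.6662 (V=1.3562), down 30.4317 (V=6.8783). Price 2.4822; hedge Δ=-0.6706, bond B=26.4915.
  t=2,j=2: stock 45.4896 → up 49.1288 (V=11.8188), down 38.6662 (V=1.3562). Price 9.2663; hedge Δ=1.0000, bond B=-36.2233.
  t=1,j=0: stock 33.1500 → up 35.8020 (V=2.4822), down 28.1775 (V=8.0458). Price 3.5841; hedge Δ=-0.7297, bond B=27.7739.
  t=1,j=1: stock 42.1200 → up 45.4896 (V=9.2663), down 35.8020 (V=2.4822). Price 7.5645; hedge Δ=0.7003, bond B=-21.9317.
  t=0,j=0: stock 39.0000 → up 42.1200 (V=7.5645), down 33.1500 (V=3.5841). Price 6.5041; hedge Δ=0.4437, bond B=-10.8021.
The time-0 hedge costs 6.5041, which is the no-arbitrage price.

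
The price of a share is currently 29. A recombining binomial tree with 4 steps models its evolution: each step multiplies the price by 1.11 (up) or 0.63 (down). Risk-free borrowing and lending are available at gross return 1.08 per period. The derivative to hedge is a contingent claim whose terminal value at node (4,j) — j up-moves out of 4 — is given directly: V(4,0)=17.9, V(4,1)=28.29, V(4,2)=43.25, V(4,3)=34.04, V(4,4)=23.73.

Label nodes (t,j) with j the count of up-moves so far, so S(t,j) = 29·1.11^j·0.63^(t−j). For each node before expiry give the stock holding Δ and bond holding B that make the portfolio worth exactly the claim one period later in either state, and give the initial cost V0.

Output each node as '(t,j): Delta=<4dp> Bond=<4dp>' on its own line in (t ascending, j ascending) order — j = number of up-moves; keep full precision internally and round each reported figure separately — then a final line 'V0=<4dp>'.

(0,0): Delta=-0.5615 Bond=35.5854
(1,0): Delta=-0.6160 Bond=39.4280
(1,1): Delta=-0.5594 Bond=38.3659
(2,0): Delta=2.4593 Bond=7.1849
(2,1): Delta=-0.7324 Bond=44.9421
(2,2): Delta=-0.5529 Bond=41.2014
(3,0): Delta=2.9851 Bond=3.9473
(3,1): Delta=2.4394 Bond=8.0139
(3,2): Delta=-0.8524 Bond=51.2390
(3,3): Delta=-0.5416 Bond=44.0480
V0=19.3019

Risk-neutral probability p* = (R−d)/(u−d) = (1.08−0.63)/(1.11−0.63) = 0.9375.
Terminal payoffs: V(4,0)=17.9000, V(4,1)=28.2900, V(4,2)=43.2500, V(4,3)=34.0400, V(4,4)=23.7300
  t=3,j=0: stock 7.2514 → up 8.0490 (V=28.2900), down 4.5684 (V=17.9000). Price 25.5932; hedge Δ=2.9851, bond B=3.9473.
  t=3,j=1: stock 12.7762 → up 14.1816 (V=43.2500), down 8.0490 (V=28.2900). Price 39.1806; hedge Δ=2.4394, bond B=8.0139.
  t=3,j=2: stock 22.5105 → up 24.9866 (V=34.0400), down 14.1816 (V=43.2500). Price 32.0515; hedge Δ=-0.8524, bond B=51.2390.
  t=3,j=3: stock 39.6613 → up 44.0240 (V=23.7300), down 24.9866 (V=34.0400). Price 22.5689; hedge Δ=-0.5416, bond B=44.0480.
  t=2,j=0: stock 11.5101 → up 12.7762 (V=39.1806), down 7.2514 (V=25.5932). Price 35.4920; hedge Δ=2.4593, bond B=7.1849.
  t=2,j=1: stock 20.2797 → up 22.5105 (V=32.0515), down 12.7762 (V=39.1806). Price 30.0899; hedge Δ=-0.7324, bond B=44.9421.
  t=2,j=2: stock 35.7309 → up 39.6613 (V=22.5689), down 22.5105 (V=32.0515). Price 21.4459; hedge Δ=-0.5529, bond B=41.2014.
  t=1,j=0: stock 18.2700 → up 20.2797 (V=30.0899), down 11.5101 (V=35.4920). Price 28.1736; hedge Δ=-0.6160, bond B=39.4280.
  t=1,j=1: stock 32.1900 → up 35.7309 (V=21.4459), down 20.2797 (V=30.0899). Price 20.3575; hedge Δ=-0.5594, bond B=38.3659.
  t=0,j=0: stock 29.0000 → up 32.1900 (V=20.3575), down 18.2700 (V=28.1736). Price 19.3019; hedge Δ=-0.5615, bond B=35.5854.
Check: Δ(0,0)·S0 + B(0,0) = 19.3019 = V0.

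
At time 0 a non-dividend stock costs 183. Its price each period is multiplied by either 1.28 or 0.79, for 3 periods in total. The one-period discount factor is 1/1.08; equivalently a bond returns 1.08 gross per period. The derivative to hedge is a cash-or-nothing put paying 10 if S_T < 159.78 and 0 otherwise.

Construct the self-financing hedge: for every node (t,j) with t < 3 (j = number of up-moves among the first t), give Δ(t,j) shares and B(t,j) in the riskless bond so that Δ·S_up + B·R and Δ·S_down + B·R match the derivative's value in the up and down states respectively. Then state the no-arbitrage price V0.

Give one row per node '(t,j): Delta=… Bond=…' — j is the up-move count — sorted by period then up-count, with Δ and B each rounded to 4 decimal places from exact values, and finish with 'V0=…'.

Risk-neutral probability p* = (R−d)/(u−d) = (1.08−0.79)/(1.28−0.79) = 0.5918.
At expiry t=3: V(3,0)=10.0000, V(3,1)=10.0000, V(3,2)=0.0000, V(3,3)=0.0000
  t=2,j=0: stock 114.2103 → up 146.1892 (V=10.0000), down 90.2261 (V=10.0000). Price 9.2593; hedge Δ=0.0000, bond B=9.2593.
  t=2,j=1: stock 185.0496 → up 236.8635 (V=0.0000), down 146.1892 (V=10.0000). Price 3.7793; hedge Δ=-0.1103, bond B=24.1875.
  t=2,j=2: stock 299.8272 → up 383.7788 (V=0.0000), down 236.8635 (V=0.0000). Price 0.0000; hedge Δ=0.0000, bond B=0.0000.
  t=1,j=0: stock 144.5700 → up 185.0496 (V=3.7793), down 114.2103 (V=9.2593). Price 5.5704; hedge Δ=-0.0774, bond B=16.7540.
  t=1,j=1: stock 234.2400 → up 299.8272 (V=0.0000), down 185.0496 (V=3.7793). Price 1.4283; hedge Δ=-0.0329, bond B=9.1411.
  t=0,j=0: stock 183.0000 → up 234.2400 (V=1.4283), down 144.5700 (V=5.5704). Price 2.8879; hedge Δ=-0.0462, bond B=11.3411.
The time-0 hedge costs 2.8879, which is the no-arbitrage price.

(0,0): Delta=-0.0462 Bond=11.3411
(1,0): Delta=-0.0774 Bond=16.7540
(1,1): Delta=-0.0329 Bond=9.1411
(2,0): Delta=0.0000 Bond=9.2593
(2,1): Delta=-0.1103 Bond=24.1875
(2,2): Delta=0.0000 Bond=0.0000
V0=2.8879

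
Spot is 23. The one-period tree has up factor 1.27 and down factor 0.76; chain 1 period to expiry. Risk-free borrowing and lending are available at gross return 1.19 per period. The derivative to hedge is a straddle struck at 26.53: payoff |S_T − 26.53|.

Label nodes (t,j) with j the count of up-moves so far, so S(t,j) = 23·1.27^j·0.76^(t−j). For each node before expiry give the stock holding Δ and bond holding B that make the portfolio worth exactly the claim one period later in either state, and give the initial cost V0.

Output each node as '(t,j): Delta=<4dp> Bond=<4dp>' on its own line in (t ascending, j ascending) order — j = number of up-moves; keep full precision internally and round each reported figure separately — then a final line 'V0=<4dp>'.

(0,0): Delta=-0.5431 Bond=15.5820
V0=3.0918

No-arbitrage ⇒ martingale measure with p* = (R−d)/(u−d) = 0.8431.
Terminal values V(1,·): V(1,0)=9.0500, V(1,1)=2.6800
(0,0): S=23.0000. Δ = (V_up−V_dn)/(S_up−S_dn) = (2.6800−9.0500)/(29.2100−17.4800) = -0.5431. V = [p*·2.6800 + (1−p*)·9.0500]/1.19 = 3.0918. B = V − Δ·S = 15.5820.
Self-financing check: at every node Δ·S+B equals the discounted successor values.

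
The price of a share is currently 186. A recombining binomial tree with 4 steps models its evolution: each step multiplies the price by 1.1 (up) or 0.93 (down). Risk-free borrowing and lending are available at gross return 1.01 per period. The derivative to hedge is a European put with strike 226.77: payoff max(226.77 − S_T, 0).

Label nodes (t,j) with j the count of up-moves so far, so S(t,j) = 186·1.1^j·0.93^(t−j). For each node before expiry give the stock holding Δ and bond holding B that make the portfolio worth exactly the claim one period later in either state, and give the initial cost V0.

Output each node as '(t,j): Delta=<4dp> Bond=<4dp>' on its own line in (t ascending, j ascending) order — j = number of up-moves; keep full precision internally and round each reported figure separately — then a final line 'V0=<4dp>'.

No-arbitrage ⇒ martingale measure with p* = (R−d)/(u−d) = 0.4706.
Terminal payoffs: V(4,0)=87.6323, V(4,1)=62.1986, V(4,2)=32.1156, V(4,3)=0.0000, V(4,4)=0.0000
  t=3,j=0: stock 149.6104 → up 164.5714 (V=62.1986), down 139.1377 (V=87.6323). Price 74.9144; hedge Δ=-1.0000, bond B=224.5248.
  t=3,j=1: stock 176.9585 → up 194.6544 (V=32.1156), down 164.5714 (V=62.1986). Price 47.5662; hedge Δ=-1.0000, bond B=224.5248.
  t=3,j=2: stock 209.3058 → up 230.2364 (V=0.0000), down 194.6544 (V=32.1156). Price 16.8340; hedge Δ=-0.9026, bond B=205.7494.
  t=3,j=3: stock 247.5660 → up 272.3226 (V=0.0000), down 230.2364 (V=0.0000). Price 0.0000; hedge Δ=0.0000, bond B=0.0000.
  t=2,j=0: stock 160.8714 → up 176.9585 (V=47.5662), down 149.6104 (V=74.9144). Price 61.4303; hedge Δ=-1.0000, bond B=222.3017.
  t=2,j=1: stock 190.2780 → up 209.3058 (V=16.8340), down 176.9585 (V=47.5662). Price 32.7763; hedge Δ=-0.9501, bond B=213.5537.
  t=2,j=2: stock 225.0600 → up 247.5660 (V=0.0000), down 209.3058 (V=16.8340). Price 8.8239; hedge Δ=-0.4400, bond B=107.8477.
  t=1,j=0: stock 172.9800 → up 190.2780 (V=32.7763), down 160.8714 (V=61.4303). Price 47.4713; hedge Δ=-0.9744, bond B=216.0248.
  t=1,j=1: stock 204.6000 → up 225.0600 (V=8.8239), down 190.2780 (V=32.7763). Price 21.2916; hedge Δ=-0.6886, bond B=162.1878.
  t=0,j=0: stock 186.0000 → up 204.6000 (V=21.2916), down 172.9800 (V=47.4713). Price 34.8035; hedge Δ=-0.8279, bond B=188.8017.
Check: Δ(0,0)·S0 + B(0,0) = 34.8035 = V0.

(0,0): Delta=-0.8279 Bond=188.8017
(1,0): Delta=-0.9744 Bond=216.0248
(1,1): Delta=-0.6886 Bond=162.1878
(2,0): Delta=-1.0000 Bond=222.3017
(2,1): Delta=-0.9501 Bond=213.5537
(2,2): Delta=-0.4400 Bond=107.8477
(3,0): Delta=-1.0000 Bond=224.5248
(3,1): Delta=-1.0000 Bond=224.5248
(3,2): Delta=-0.9026 Bond=205.7494
(3,3): Delta=0.0000 Bond=0.0000
V0=34.8035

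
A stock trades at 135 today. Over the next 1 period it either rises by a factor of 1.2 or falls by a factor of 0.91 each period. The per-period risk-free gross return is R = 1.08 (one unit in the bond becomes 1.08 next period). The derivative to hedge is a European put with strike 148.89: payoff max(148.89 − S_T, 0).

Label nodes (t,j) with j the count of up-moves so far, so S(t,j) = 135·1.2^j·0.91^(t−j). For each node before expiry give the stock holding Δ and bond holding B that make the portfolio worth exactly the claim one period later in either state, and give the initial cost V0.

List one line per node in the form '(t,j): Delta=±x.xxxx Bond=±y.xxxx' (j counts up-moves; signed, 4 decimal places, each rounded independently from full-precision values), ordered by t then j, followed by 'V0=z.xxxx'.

Under the risk-neutral measure, an up-move has probability p* = (R−d)/(u−d) = 0.5862 and values discount at R = 1.08.
Payoff layer (t=1): V(1,0)=26.0400, V(1,1)=0.0000
(0,0): S=135.0000. Δ = (V_up−V_dn)/(S_up−S_dn) = (0.0000−26.0400)/(162.0000−122.8500) = -0.6651. V = [p*·0.0000 + (1−p*)·26.0400]/1.08 = 9.9770. B = V − Δ·S = 99.7701.
The time-0 hedge costs 9.9770, which is the no-arbitrage price.

(0,0): Delta=-0.6651 Bond=99.7701
V0=9.9770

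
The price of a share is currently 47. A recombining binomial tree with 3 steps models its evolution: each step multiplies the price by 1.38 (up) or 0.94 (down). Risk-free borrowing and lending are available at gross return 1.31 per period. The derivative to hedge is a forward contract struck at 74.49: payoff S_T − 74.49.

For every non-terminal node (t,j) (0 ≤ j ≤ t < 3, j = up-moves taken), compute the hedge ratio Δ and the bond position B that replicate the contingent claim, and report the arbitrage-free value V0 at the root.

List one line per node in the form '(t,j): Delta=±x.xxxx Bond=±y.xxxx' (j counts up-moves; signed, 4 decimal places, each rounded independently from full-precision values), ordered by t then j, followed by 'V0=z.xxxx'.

Under the risk-neutral measure, an up-move has probability p* = (R−d)/(u−d) = 0.8409 and values discount at R = 1.31.
Payoff layer (t=3): V(3,0)=-35.4526, V(3,1)=-17.1797, V(3,2)=9.6464, V(3,3)=49.0294
  t=2,j=0: stock 41.5292 → up 57.3103 (V=-17.1797), down 39.0374 (V=-35.4526). Price -15.3334; hedge Δ=1.0000, bond B=-56.8626.
  t=2,j=1: stock 60.9684 → up 84.1364 (V=9.6464), down 57.3103 (V=-17.1797). Price 4.1058; hedge Δ=1.0000, bond B=-56.8626.
  t=2,j=2: stock 89.5068 → up 123.5194 (V=49.0294), down 84.1364 (V=9.6464). Price 32.6442; hedge Δ=1.0000, bond B=-56.8626.
  t=1,j=0: stock 44.1800 → up 60.9684 (V=4.1058), down 41.5292 (V=-15.3334). Price 0.7734; hedge Δ=1.0000, bond B=-43.4066.
  t=1,j=1: stock 64.8600 → up 89.5068 (V=32.6442), down 60.9684 (V=4.1058). Price 21.4534; hedge Δ=1.0000, bond B=-43.4066.
  t=0,j=0: stock 47.0000 → up 64.8600 (V=21.4534), down 44.1800 (V=0.7734). Price 13.8652; hedge Δ=1.0000, bond B=-33.1348.
Self-financing check: at every node Δ·S+B equals the discounted successor values.

(0,0): Delta=1.0000 Bond=-33.1348
(1,0): Delta=1.0000 Bond=-43.4066
(1,1): Delta=1.0000 Bond=-43.4066
(2,0): Delta=1.0000 Bond=-56.8626
(2,1): Delta=1.0000 Bond=-56.8626
(2,2): Delta=1.0000 Bond=-56.8626
V0=13.8652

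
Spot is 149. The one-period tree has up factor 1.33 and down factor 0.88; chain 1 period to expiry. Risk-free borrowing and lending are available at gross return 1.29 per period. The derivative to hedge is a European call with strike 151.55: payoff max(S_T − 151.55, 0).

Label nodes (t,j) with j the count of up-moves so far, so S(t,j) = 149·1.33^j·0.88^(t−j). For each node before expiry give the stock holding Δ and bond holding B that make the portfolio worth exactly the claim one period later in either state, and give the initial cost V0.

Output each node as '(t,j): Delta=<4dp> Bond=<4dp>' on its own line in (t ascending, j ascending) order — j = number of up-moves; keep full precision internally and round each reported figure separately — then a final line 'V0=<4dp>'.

Risk-neutral probability p* = (R−d)/(u−d) = (1.29−0.88)/(1.33−0.88) = 0.9111.
At expiry t=1: V(1,0)=0.0000, V(1,1)=46.6200
Node (0,0) S=149.0000: V=(p*·46.6200+(1−p*)·0.0000)/1.29=32.9271; Δ=(46.6200−0.0000)/(198.1700−131.1200)=0.6953; B=V−Δ·S=-70.6729
Each (Δ,B) replicates both successor values, so the strategy is self-financing and V0 is arbitrage-free.

(0,0): Delta=0.6953 Bond=-70.6729
V0=32.9271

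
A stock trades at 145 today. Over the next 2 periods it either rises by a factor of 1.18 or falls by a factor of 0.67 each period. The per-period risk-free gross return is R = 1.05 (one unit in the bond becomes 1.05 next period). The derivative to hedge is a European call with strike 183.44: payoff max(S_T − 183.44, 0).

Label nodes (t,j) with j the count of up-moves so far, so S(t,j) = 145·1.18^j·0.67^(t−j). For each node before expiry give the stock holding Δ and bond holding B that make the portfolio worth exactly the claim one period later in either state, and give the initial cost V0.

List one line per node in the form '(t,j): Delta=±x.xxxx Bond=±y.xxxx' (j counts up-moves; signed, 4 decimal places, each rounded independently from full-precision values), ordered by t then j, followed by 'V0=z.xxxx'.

The replicating-portfolio and risk-neutral prices coincide; use p* = (1.05−0.67)/(1.18−0.67) = 0.7451 for the latter.
Terminal values V(2,·): V(2,0)=0.0000, V(2,1)=0.0000, V(2,2)=18.4580
Node (1,0) S=97.1500: V=(p*·0.0000+(1−p*)·0.0000)/1.05=0.0000; Δ=(0.0000−0.0000)/(114.6370−65.0905)=0.0000; B=V−Δ·S=0.0000
Node (1,1) S=171.1000: V=(p*·18.4580+(1−p*)·0.0000)/1.05=13.0981; Δ=(18.4580−0.0000)/(201.8980−114.6370)=0.2115; B=V−Δ·S=-23.0940
Node (0,0) S=145.0000: V=(p*·13.0981+(1−p*)·0.0000)/1.05=9.2946; Δ=(13.0981−0.0000)/(171.1000−97.1500)=0.1771; B=V−Δ·S=-16.3879
Root portfolio cost Δ·145+B reproduces V0=9.2946.

(0,0): Delta=0.1771 Bond=-16.3879
(1,0): Delta=0.0000 Bond=0.0000
(1,1): Delta=0.2115 Bond=-23.0940
V0=9.2946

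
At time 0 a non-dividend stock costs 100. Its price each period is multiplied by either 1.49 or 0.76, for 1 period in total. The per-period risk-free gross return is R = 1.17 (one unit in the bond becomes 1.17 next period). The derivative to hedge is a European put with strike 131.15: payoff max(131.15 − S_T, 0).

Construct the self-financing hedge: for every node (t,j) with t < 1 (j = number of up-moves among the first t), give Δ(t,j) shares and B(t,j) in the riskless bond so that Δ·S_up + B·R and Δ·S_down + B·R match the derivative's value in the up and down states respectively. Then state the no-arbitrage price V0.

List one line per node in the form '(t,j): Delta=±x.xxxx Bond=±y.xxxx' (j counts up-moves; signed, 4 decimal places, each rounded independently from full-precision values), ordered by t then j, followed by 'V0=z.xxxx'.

(0,0): Delta=-0.7555 Bond=96.2106
V0=20.6627

The replicating-portfolio and risk-neutral prices coincide; use p* = (1.17−0.76)/(1.49−0.76) = 0.5616 for the latter.
Terminal payoffs: V(1,0)=55.1500, V(1,1)=0.0000
Node (0,0) S=100.0000: V=(p*·0.0000+(1−p*)·55.1500)/1.17=20.6627; Δ=(0.0000−55.1500)/(149.0000−76.0000)=-0.7555; B=V−Δ·S=96.2106
The time-0 hedge costs 20.6627, which is the no-arbitrage price.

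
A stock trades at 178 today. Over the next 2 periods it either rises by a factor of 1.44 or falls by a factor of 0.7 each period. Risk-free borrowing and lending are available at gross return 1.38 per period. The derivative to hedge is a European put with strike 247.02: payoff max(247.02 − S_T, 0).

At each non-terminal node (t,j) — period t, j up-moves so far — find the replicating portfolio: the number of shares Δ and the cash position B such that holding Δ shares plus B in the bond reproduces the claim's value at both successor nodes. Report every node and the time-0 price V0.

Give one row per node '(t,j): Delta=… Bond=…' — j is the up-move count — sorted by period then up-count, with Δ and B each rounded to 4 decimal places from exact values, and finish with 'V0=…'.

(0,0): Delta=-0.3828 Bond=73.9874
(1,0): Delta=-1.0000 Bond=179.0000
(1,1): Delta=-0.3564 Bond=95.3175
V0=5.8408

Since d<R<u, set p* = (R−d)/(u−d) = 0.9189; price each node as the discounted p*-expectation of its children.
Terminal values V(2,·): V(2,0)=159.8000, V(2,1)=67.5960, V(2,2)=0.0000
Node (1,0) S=124.6000: V=(p*·67.5960+(1−p*)·159.8000)/1.38=54.4000; Δ=(67.5960−159.8000)/(179.4240−87.2200)=-1.0000; B=V−Δ·S=179.0000
Node (1,1) S=256.3200: V=(p*·0.0000+(1−p*)·67.5960)/1.38=3.9716; Δ=(0.0000−67.5960)/(369.1008−179.4240)=-0.3564; B=V−Δ·S=95.3175
Node (0,0) S=178.0000: V=(p*·3.9716+(1−p*)·54.4000)/1.38=5.8408; Δ=(3.9716−54.4000)/(256.3200−124.6000)=-0.3828; B=V−Δ·S=73.9874
The time-0 hedge costs 5.8408, which is the no-arbitrage price.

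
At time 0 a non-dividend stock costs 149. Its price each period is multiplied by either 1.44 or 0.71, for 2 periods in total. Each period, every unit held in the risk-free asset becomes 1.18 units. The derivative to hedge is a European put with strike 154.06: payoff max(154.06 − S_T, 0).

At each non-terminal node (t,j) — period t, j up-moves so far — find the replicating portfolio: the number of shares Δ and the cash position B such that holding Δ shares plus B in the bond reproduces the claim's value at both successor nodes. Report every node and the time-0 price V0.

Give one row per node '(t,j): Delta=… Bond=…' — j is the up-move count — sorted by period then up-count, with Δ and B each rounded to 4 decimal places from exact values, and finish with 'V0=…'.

(0,0): Delta=-0.2229 Bond=40.9783
(1,0): Delta=-1.0000 Bond=130.5593
(1,1): Delta=-0.0110 Bond=2.8793
V0=7.7599

Since d<R<u, set p* = (R−d)/(u−d) = 0.6438; price each node as the discounted p*-expectation of its children.
Terminal payoffs: V(2,0)=78.9491, V(2,1)=1.7224, V(2,2)=0.0000
  t=1,j=0: stock 105.7900 → up 152.3376 (V=1.7224), down 75.1109 (V=78.9491). Price 24.7693; hedge Δ=-1.0000, bond B=130.5593.
  t=1,j=1: stock 214.5600 → up 308.9664 (V=0.0000), down 152.3376 (V=1.7224). Price 0.5199; hedge Δ=-0.0110, bond B=2.8793.
  t=0,j=0: stock 149.0000 → up 214.5600 (V=0.5199), down 105.7900 (V=24.7693). Price 7.7599; hedge Δ=-0.2229, bond B=40.9783.
Check: Δ(0,0)·S0 + B(0,0) = 7.7599 = V0.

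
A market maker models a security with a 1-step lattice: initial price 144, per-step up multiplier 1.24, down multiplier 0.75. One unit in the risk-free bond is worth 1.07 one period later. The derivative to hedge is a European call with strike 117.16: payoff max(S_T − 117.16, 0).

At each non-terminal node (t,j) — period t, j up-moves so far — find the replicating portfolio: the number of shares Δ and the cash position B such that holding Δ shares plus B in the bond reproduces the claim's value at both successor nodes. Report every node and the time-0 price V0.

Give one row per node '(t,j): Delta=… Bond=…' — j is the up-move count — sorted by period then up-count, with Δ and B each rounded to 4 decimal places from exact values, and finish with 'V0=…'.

(0,0): Delta=0.8702 Bond=-87.8314
V0=37.4747

The replicating-portfolio and risk-neutral prices coincide; use p* = (1.07−0.75)/(1.24−0.75) = 0.6531 for the latter.
Terminal payoffs: V(1,0)=0.0000, V(1,1)=61.4000
(0,0): S=144.0000. Δ = (V_up−V_dn)/(S_up−S_dn) = (61.4000−0.0000)/(178.5600−108.0000) = 0.8702. V = [p*·61.4000 + (1−p*)·0.0000]/1.07 = 37.4747. B = V − Δ·S = -87.8314.
Check: Δ(0,0)·S0 + B(0,0) = 37.4747 = V0.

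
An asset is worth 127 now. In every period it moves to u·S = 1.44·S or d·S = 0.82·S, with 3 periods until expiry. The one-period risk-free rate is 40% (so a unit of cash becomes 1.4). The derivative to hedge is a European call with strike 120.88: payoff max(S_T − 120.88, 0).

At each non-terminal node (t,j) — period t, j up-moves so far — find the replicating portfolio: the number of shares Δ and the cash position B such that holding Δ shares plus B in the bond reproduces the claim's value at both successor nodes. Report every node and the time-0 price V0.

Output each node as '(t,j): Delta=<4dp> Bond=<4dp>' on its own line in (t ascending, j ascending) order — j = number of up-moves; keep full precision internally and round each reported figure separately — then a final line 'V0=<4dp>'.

Under the risk-neutral measure, an up-move has probability p* = (R−d)/(u−d) = 0.9355 and values discount at R = 1.4.
Terminal payoffs: V(3,0)=0.0000, V(3,1)=2.0885, V(3,2)=95.0647, V(3,3)=258.3400
Node (2,0) S=85.3948: V=(p*·2.0885+(1−p*)·0.0000)/1.4=1.3955; Δ=(2.0885−0.0000)/(122.9685−70.0237)=0.0394; B=V−Δ·S=-1.9730
Node (2,1) S=149.9616: V=(p*·95.0647+(1−p*)·2.0885)/1.4=63.6187; Δ=(95.0647−2.0885)/(215.9447−122.9685)=1.0000; B=V−Δ·S=-86.3429
Node (2,2) S=263.3472: V=(p*·258.3400+(1−p*)·95.0647)/1.4=177.0043; Δ=(258.3400−95.0647)/(379.2200−215.9447)=1.0000; B=V−Δ·S=-86.3429
Node (1,0) S=104.1400: V=(p*·63.6187+(1−p*)·1.3955)/1.4=42.5745; Δ=(63.6187−1.3955)/(149.9616−85.3948)=0.9637; B=V−Δ·S=-57.7855
Node (1,1) S=182.8800: V=(p*·177.0043+(1−p*)·63.6187)/1.4=121.2065; Δ=(177.0043−63.6187)/(263.3472−149.9616)=1.0000; B=V−Δ·S=-61.6735
Node (0,0) S=127.0000: V=(p*·121.2065+(1−p*)·42.5745)/1.4=82.9525; Δ=(121.2065−42.5745)/(182.8800−104.1400)=0.9986; B=V−Δ·S=-43.8733
Self-financing check: at every node Δ·S+B equals the discounted successor values.

(0,0): Delta=0.9986 Bond=-43.8733
(1,0): Delta=0.9637 Bond=-57.7855
(1,1): Delta=1.0000 Bond=-61.6735
(2,0): Delta=0.0394 Bond=-1.9730
(2,1): Delta=1.0000 Bond=-86.3429
(2,2): Delta=1.0000 Bond=-86.3429
V0=82.9525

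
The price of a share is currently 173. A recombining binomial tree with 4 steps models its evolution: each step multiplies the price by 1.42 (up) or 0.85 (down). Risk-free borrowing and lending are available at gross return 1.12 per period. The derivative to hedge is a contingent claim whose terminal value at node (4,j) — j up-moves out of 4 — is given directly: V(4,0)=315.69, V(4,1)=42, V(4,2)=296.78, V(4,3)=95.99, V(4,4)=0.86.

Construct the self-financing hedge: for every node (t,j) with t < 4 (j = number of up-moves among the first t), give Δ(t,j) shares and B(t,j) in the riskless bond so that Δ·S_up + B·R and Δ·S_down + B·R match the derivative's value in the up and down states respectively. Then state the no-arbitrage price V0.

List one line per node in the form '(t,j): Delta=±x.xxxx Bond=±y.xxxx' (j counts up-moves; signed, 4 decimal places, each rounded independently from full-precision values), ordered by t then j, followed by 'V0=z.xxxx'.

(0,0): Delta=-0.1505 Bond=132.8267
(1,0): Delta=0.0587 Bond=117.9990
(1,1): Delta=-0.2897 Bond=182.9513
(2,0): Delta=-0.2928 Bond=176.0886
(2,1): Delta=0.2924 Bond=83.3480
(2,2): Delta=-0.6769 Bond=339.9693
(3,0): Delta=-4.5194 Bond=646.2716
(3,1): Delta=2.5184 Bond=-301.7278
(3,2): Delta=-1.1880 Bond=532.3247
(3,3): Delta=-0.3369 Bond=212.3665
V0=106.7826

No-arbitrage ⇒ martingale measure with p* = (R−d)/(u−d) = 0.4737.
Payoff layer (t=4): V(4,0)=315.6900, V(4,1)=42.0000, V(4,2)=296.7800, V(4,3)=95.9900, V(4,4)=0.8600
(3,0): S=106.2436. Δ = (V_up−V_dn)/(S_up−S_dn) = (42.0000−315.6900)/(150.8659−90.3071) = -4.5194. V = [p*·42.0000 + (1−p*)·315.6900]/1.12 = 166.1137. B = V − Δ·S = 646.2716.
(3,1): S=177.4893. Δ = (V_up−V_dn)/(S_up−S_dn) = (296.7800−42.0000)/(252.0349−150.8659) = 2.5184. V = [p*·296.7800 + (1−p*)·42.0000]/1.12 = 145.2547. B = V − Δ·S = -301.7278.
(3,2): S=296.5116. Δ = (V_up−V_dn)/(S_up−S_dn) = (95.9900−296.7800)/(421.0465−252.0349) = -1.1880. V = [p*·95.9900 + (1−p*)·296.7800]/1.12 = 180.0616. B = V − Δ·S = 532.3247.
(3,3): S=495.3488. Δ = (V_up−V_dn)/(S_up−S_dn) = (0.8600−95.9900)/(703.3953−421.0465) = -0.3369. V = [p*·0.8600 + (1−p*)·95.9900]/1.12 = 45.4718. B = V − Δ·S = 212.3665.
(2,0): S=124.9925. Δ = (V_up−V_dn)/(S_up−S_dn) = (145.2547−166.1137)/(177.4893−106.2436) = -0.2928. V = [p*·145.2547 + (1−p*)·166.1137]/1.12 = 139.4939. B = V − Δ·S = 176.0886.
(2,1): S=208.8110. Δ = (V_up−V_dn)/(S_up−S_dn) = (180.0616−145.2547)/(296.5116−177.4893) = 0.2924. V = [p*·180.0616 + (1−p*)·145.2547]/1.12 = 144.4126. B = V − Δ·S = 83.3480.
(2,2): S=348.8372. Δ = (V_up−V_dn)/(S_up−S_dn) = (45.4718−180.0616)/(495.3488−296.5116) = -0.6769. V = [p*·45.4718 + (1−p*)·180.0616]/1.12 = 103.8469. B = V − Δ·S = 339.9693.
(1,0): S=147.0500. Δ = (V_up−V_dn)/(S_up−S_dn) = (144.4126−139.4939)/(208.8110−124.9925) = 0.0587. V = [p*·144.4126 + (1−p*)·139.4939]/1.12 = 126.6284. B = V − Δ·S = 117.9990.
(1,1): S=245.6600. Δ = (V_up−V_dn)/(S_up−S_dn) = (103.8469−144.4126)/(348.8372−208.8110) = -0.2897. V = [p*·103.8469 + (1−p*)·144.4126]/1.12 = 111.7833. B = V − Δ·S = 182.9513.
(0,0): S=173.0000. Δ = (V_up−V_dn)/(S_up−S_dn) = (111.7833−126.6284)/(245.6600−147.0500) = -0.1505. V = [p*·111.7833 + (1−p*)·126.6284]/1.12 = 106.7826. B = V − Δ·S = 132.8267.
The time-0 hedge costs 106.7826, which is the no-arbitrage price.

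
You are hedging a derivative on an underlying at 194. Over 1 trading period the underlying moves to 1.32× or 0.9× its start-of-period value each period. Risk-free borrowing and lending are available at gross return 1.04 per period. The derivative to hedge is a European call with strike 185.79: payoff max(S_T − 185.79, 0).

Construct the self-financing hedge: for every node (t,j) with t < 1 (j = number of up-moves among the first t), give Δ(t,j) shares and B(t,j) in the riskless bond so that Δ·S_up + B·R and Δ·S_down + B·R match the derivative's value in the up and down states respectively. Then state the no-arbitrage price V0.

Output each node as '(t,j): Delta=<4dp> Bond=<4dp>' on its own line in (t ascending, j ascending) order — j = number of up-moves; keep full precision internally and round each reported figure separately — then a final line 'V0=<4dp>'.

No-arbitrage ⇒ martingale measure with p* = (R−d)/(u−d) = 0.3333.
Payoff layer (t=1): V(1,0)=0.0000, V(1,1)=70.2900
  t=0,j=0: stock 194.0000 → up 256.0800 (V=70.2900), down 174.6000 (V=0.0000). Price 22.5288; hedge Δ=0.8627, bond B=-144.8283.
Root portfolio cost Δ·194+B reproduces V0=22.5288.

(0,0): Delta=0.8627 Bond=-144.8283
V0=22.5288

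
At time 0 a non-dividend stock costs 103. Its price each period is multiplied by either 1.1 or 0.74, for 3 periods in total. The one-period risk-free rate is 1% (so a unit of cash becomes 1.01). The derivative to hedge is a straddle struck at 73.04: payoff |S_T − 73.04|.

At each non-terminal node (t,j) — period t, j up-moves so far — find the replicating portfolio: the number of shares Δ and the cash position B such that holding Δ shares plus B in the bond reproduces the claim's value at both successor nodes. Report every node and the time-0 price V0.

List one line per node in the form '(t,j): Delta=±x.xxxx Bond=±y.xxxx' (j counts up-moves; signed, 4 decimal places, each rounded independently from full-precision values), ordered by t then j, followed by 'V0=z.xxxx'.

(0,0): Delta=0.7149 Bond=-37.5703
(1,0): Delta=0.0385 Bond=13.6090
(1,1): Delta=0.8665 Bond=-55.1310
(2,0): Delta=-1.0000 Bond=72.3168
(2,1): Delta=0.2713 Bond=-5.7788
(2,2): Delta=1.0000 Bond=-72.3168
V0=36.0594

Risk-neutral probability p* = (R−d)/(u−d) = (1.01−0.74)/(1.1−0.74) = 0.7500.
Terminal payoffs: V(3,0)=31.3019, V(3,1)=10.9969, V(3,2)=19.1862, V(3,3)=64.0530
  t=2,j=0: stock 56.4028 → up 62.0431 (V=10.9969), down 41.7381 (V=31.3019). Price 15.9140; hedge Δ=-1.0000, bond B=72.3168.
  t=2,j=1: stock 83.8420 → up 92.2262 (V=19.1862), down 62.0431 (V=10.9969). Price 16.9692; hedge Δ=0.2713, bond B=-5.7788.
  t=2,j=2: stock 124.6300 → up 137.0930 (V=64.0530), down 92.2262 (V=19.1862). Price 52.3132; hedge Δ=1.0000, bond B=-72.3168.
  t=1,j=0: stock 76.2200 → up 83.8420 (V=16.9692), down 56.4028 (V=15.9140). Price 16.5400; hedge Δ=0.0385, bond B=13.6090.
  t=1,j=1: stock 113.3000 → up 124.6300 (V=52.3132), down 83.8420 (V=16.9692). Price 43.0467; hedge Δ=0.8665, bond B=-55.1310.
  t=0,j=0: stock 103.0000 → up 113.3000 (V=43.0467), down 76.2200 (V=16.5400). Price 36.0594; hedge Δ=0.7149, bond B=-37.5703.
The time-0 hedge costs 36.0594, which is the no-arbitrage price.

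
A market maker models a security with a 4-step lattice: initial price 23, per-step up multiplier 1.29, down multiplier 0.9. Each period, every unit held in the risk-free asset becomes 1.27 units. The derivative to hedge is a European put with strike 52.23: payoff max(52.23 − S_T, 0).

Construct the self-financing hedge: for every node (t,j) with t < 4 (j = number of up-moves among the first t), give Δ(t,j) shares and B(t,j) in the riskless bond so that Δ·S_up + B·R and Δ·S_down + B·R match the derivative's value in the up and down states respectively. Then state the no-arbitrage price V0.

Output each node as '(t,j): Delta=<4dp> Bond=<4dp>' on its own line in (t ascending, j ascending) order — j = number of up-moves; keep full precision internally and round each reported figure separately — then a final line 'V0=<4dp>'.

(0,0): Delta=-0.4673 Bond=11.3948
(1,0): Delta=-1.0000 Bond=25.4982
(1,1): Delta=-0.4472 Bond=13.8753
(2,0): Delta=-1.0000 Bond=32.3827
(2,1): Delta=-1.0000 Bond=32.3827
(2,2): Delta=-0.4264 Bond=16.8238
(3,0): Delta=-1.0000 Bond=41.1260
(3,1): Delta=-1.0000 Bond=41.1260
(3,2): Delta=-1.0000 Bond=41.1260
(3,3): Delta=-0.4047 Bond=20.2981
V0=0.6468

No-arbitrage ⇒ martingale measure with p* = (R−d)/(u−d) = 0.9487.
Payoff layer (t=4): V(4,0)=37.1397, V(4,1)=30.6006, V(4,2)=21.2278, V(4,3)=7.7935, V(4,4)=0.0000
  t=3,j=0: stock 16.7670 → up 21.6294 (V=30.6006), down 15.0903 (V=37.1397). Price 24.3590; hedge Δ=-1.0000, bond B=41.1260.
  t=3,j=1: stock 24.0327 → up 31.0022 (V=21.2278), down 21.6294 (V=30.6006). Price 17.0933; hedge Δ=-1.0000, bond B=41.1260.
  t=3,j=2: stock 34.4469 → up 44.4365 (V=7.7935), down 31.0022 (V=21.2278). Price 6.6791; hedge Δ=-1.0000, bond B=41.1260.
  t=3,j=3: stock 49.3738 → up 63.6923 (V=0.0000), down 44.4365 (V=7.7935). Price 0.3147; hedge Δ=-0.4047, bond B=20.2981.
  t=2,j=0: stock 18.6300 → up 24.0327 (V=17.0933), down 16.7670 (V=24.3590). Price 13.7527; hedge Δ=-1.0000, bond B=32.3827.
  t=2,j=1: stock 26.7030 → up 34.4469 (V=6.6791), down 24.0327 (V=17.0933). Price 5.6797; hedge Δ=-1.0000, bond B=32.3827.
  t=2,j=2: stock 38.2743 → up 49.3738 (V=0.3147), down 34.4469 (V=6.6791). Price 0.5048; hedge Δ=-0.4264, bond B=16.8238.
  t=1,j=0: stock 20.7000 → up 26.7030 (V=5.6797), down 18.6300 (V=13.7527). Price 4.7982; hedge Δ=-1.0000, bond B=25.4982.
  t=1,j=1: stock 29.6700 → up 38.2743 (V=0.5048), down 26.7030 (V=5.6797). Price 0.6064; hedge Δ=-0.4472, bond B=13.8753.
  t=0,j=0: stock 23.0000 → up 29.6700 (V=0.6064), down 20.7000 (V=4.7982). Price 0.6468; hedge Δ=-0.4673, bond B=11.3948.
Check: Δ(0,0)·S0 + B(0,0) = 0.6468 = V0.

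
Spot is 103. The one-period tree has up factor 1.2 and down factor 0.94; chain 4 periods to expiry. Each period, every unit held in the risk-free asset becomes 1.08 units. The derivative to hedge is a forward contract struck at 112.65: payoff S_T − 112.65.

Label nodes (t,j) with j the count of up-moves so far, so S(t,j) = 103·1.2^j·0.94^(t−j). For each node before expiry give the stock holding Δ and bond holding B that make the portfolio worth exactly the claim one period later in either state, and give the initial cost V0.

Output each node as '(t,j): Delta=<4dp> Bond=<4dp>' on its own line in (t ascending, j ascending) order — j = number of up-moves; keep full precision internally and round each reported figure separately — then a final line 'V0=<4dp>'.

(0,0): Delta=1.0000 Bond=-82.8011
(1,0): Delta=1.0000 Bond=-89.4252
(1,1): Delta=1.0000 Bond=-89.4252
(2,0): Delta=1.0000 Bond=-96.5792
(2,1): Delta=1.0000 Bond=-96.5792
(2,2): Delta=1.0000 Bond=-96.5792
(3,0): Delta=1.0000 Bond=-104.3056
(3,1): Delta=1.0000 Bond=-104.3056
(3,2): Delta=1.0000 Bond=-104.3056
(3,3): Delta=1.0000 Bond=-104.3056
V0=20.1989

Since d<R<u, set p* = (R−d)/(u−d) = 0.5385; price each node as the discounted p*-expectation of its children.
At expiry t=4: V(4,0)=-32.2329, V(4,1)=-9.9898, V(4,2)=18.4056, V(4,3)=54.6550, V(4,4)=100.9308
Node (3,0) S=85.5502: V=(p*·-9.9898+(1−p*)·-32.2329)/1.08=-18.7554; Δ=(-9.9898−-32.2329)/(102.6602−80.4171)=1.0000; B=V−Δ·S=-104.3056
Node (3,1) S=109.2130: V=(p*·18.4056+(1−p*)·-9.9898)/1.08=4.9074; Δ=(18.4056−-9.9898)/(131.0556−102.6602)=1.0000; B=V−Δ·S=-104.3056
Node (3,2) S=139.4208: V=(p*·54.6550+(1−p*)·18.4056)/1.08=35.1152; Δ=(54.6550−18.4056)/(167.3050−131.0556)=1.0000; B=V−Δ·S=-104.3056
Node (3,3) S=177.9840: V=(p*·100.9308+(1−p*)·54.6550)/1.08=73.6784; Δ=(100.9308−54.6550)/(213.5808−167.3050)=1.0000; B=V−Δ·S=-104.3056
Node (2,0) S=91.0108: V=(p*·4.9074+(1−p*)·-18.7554)/1.08=-5.5684; Δ=(4.9074−-18.7554)/(109.2130−85.5502)=1.0000; B=V−Δ·S=-96.5792
Node (2,1) S=116.1840: V=(p*·35.1152+(1−p*)·4.9074)/1.08=19.6048; Δ=(35.1152−4.9074)/(139.4208−109.2130)=1.0000; B=V−Δ·S=-96.5792
Node (2,2) S=148.3200: V=(p*·73.6784+(1−p*)·35.1152)/1.08=51.7408; Δ=(73.6784−35.1152)/(177.9840−139.4208)=1.0000; B=V−Δ·S=-96.5792
Node (1,0) S=96.8200: V=(p*·19.6048+(1−p*)·-5.5684)/1.08=7.3948; Δ=(19.6048−-5.5684)/(116.1840−91.0108)=1.0000; B=V−Δ·S=-89.4252
Node (1,1) S=123.6000: V=(p*·51.7408+(1−p*)·19.6048)/1.08=34.1748; Δ=(51.7408−19.6048)/(148.3200−116.1840)=1.0000; B=V−Δ·S=-89.4252
Node (0,0) S=103.0000: V=(p*·34.1748+(1−p*)·7.3948)/1.08=20.1989; Δ=(34.1748−7.3948)/(123.6000−96.8200)=1.0000; B=V−Δ·S=-82.8011
Each (Δ,B) replicates both successor values, so the strategy is self-financing and V0 is arbitrage-free.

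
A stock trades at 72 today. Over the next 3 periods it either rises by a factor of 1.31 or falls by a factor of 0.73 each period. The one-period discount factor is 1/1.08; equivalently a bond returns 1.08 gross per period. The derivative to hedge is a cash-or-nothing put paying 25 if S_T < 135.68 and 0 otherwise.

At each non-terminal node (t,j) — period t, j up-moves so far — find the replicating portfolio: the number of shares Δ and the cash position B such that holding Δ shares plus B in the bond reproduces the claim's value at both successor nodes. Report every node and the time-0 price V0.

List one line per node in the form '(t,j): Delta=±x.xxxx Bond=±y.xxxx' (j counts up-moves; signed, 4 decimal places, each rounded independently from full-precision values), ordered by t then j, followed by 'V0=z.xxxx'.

No-arbitrage ⇒ martingale measure with p* = (R−d)/(u−d) = 0.6034.
Terminal payoffs: V(3,0)=25.0000, V(3,1)=25.0000, V(3,2)=25.0000, V(3,3)=0.0000
(2,0): S=38.3688. Δ = (V_up−V_dn)/(S_up−S_dn) = (25.0000−25.0000)/(50.2631−28.0092) = 0.0000. V = [p*·25.0000 + (1−p*)·25.0000]/1.08 = 23.1481. B = V − Δ·S = 23.1481.
(2,1): S=68.8536. Δ = (V_up−V_dn)/(S_up−S_dn) = (25.0000−25.0000)/(90.1982−50.2631) = 0.0000. V = [p*·25.0000 + (1−p*)·25.0000]/1.08 = 23.1481. B = V − Δ·S = 23.1481.
(2,2): S=123.5592. Δ = (V_up−V_dn)/(S_up−S_dn) = (0.0000−25.0000)/(161.8626−90.1982) = -0.3488. V = [p*·0.0000 + (1−p*)·25.0000]/1.08 = 9.1794. B = V − Δ·S = 52.2829.
(1,0): S=52.5600. Δ = (V_up−V_dn)/(S_up−S_dn) = (23.1481−23.1481)/(68.8536−38.3688) = 0.0000. V = [p*·23.1481 + (1−p*)·23.1481]/1.08 = 21.4335. B = V − Δ·S = 21.4335.
(1,1): S=94.3200. Δ = (V_up−V_dn)/(S_up−S_dn) = (9.1794−23.1481)/(123.5592−68.8536) = -0.2553. V = [p*·9.1794 + (1−p*)·23.1481]/1.08 = 13.6285. B = V − Δ·S = 37.7125.
(0,0): S=72.0000. Δ = (V_up−V_dn)/(S_up−S_dn) = (13.6285−21.4335)/(94.3200−52.5600) = -0.1869. V = [p*·13.6285 + (1−p*)·21.4335]/1.08 = 15.4848. B = V − Δ·S = 28.9417.
Root portfolio cost Δ·72+B reproduces V0=15.4848.

(0,0): Delta=-0.1869 Bond=28.9417
(1,0): Delta=0.0000 Bond=21.4335
(1,1): Delta=-0.2553 Bond=37.7125
(2,0): Delta=0.0000 Bond=23.1481
(2,1): Delta=0.0000 Bond=23.1481
(2,2): Delta=-0.3488 Bond=52.2829
V0=15.4848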